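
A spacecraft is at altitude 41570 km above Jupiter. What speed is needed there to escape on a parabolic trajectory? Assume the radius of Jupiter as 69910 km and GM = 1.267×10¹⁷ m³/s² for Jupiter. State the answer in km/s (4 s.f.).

r = 69910 + 41570 = 111480 km = 1.1148×10⁸ m.
Escape speed v_esc = √(2μ/r) = √(2 × 1.267×10¹⁷ / 1.115×10⁸) = √(2.273×10⁹) = 47680 m/s.
= 47.68 km/s.

v_esc ≈ 47.68 km/s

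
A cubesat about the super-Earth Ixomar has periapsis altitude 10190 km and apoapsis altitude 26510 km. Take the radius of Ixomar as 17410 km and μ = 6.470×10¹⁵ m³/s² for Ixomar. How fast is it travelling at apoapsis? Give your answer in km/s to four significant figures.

r_p = 17410 + 10190 = 27600 km = 2.7600×10⁷ m.
r_a = 17410 + 26510 = 43920 km = 4.3920×10⁷ m.
Semi-major axis a = (r_p + r_a)/2 = 35760 km = 3.576×10⁷ m.
Vis-viva: v² = μ(2/r − 1/a) = 6.470×10¹⁵ × (4.554×10⁻⁸ − 2.796×10⁻⁸) = 1.137×10⁸ m²/s².
v = 10660 m/s = 10.66 km/s.

v ≈ 10.66 km/s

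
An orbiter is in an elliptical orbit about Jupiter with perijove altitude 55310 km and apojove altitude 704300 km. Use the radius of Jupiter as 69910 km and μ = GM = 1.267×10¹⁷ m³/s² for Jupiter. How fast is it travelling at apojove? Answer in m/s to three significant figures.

v ≈ 6750 m/s

r_p = 69910 + 55310 = 125220 km = 1.2522×10⁸ m.
r_a = 69910 + 704300 = 774210 km = 7.7421×10⁸ m.
Semi-major axis a = (r_p + r_a)/2 = 4.4972×10⁵ km = 4.497×10⁸ m.
Vis-viva: v² = μ(2/r − 1/a) = 1.267×10¹⁷ × (2.583×10⁻⁹ − 2.224×10⁻⁹) = 4.557×10⁷ m²/s².
v = 6750 m/s.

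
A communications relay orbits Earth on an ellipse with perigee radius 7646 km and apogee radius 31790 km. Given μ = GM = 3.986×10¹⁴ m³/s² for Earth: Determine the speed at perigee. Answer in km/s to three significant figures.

Semi-major axis a = (r_p + r_a)/2 = 19718 km = 1.972×10⁷ m.
Vis-viva: v² = μ(2/r − 1/a) = 3.986×10¹⁴ × (2.616×10⁻⁷ − 5.072×10⁻⁸) = 8.405×10⁷ m²/s².
v = 9168 m/s = 9.168 km/s.

v ≈ 9.17 km/s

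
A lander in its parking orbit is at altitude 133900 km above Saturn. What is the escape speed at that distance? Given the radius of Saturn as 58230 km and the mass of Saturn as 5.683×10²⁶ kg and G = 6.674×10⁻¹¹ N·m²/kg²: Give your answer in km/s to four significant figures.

μ = GM = 6.674×10⁻¹¹ × 5.683×10²⁶ = 3.793×10¹⁶ m³/s².
r = 58230 + 133900 = 192130 km = 1.9213×10⁸ m.
Escape speed v_esc = √(2μ/r) = √(2 × 3.793×10¹⁶ / 1.921×10⁸) = √(3.948×10⁸) = 19870 m/s.
= 19.87 km/s.

v_esc ≈ 19.87 km/s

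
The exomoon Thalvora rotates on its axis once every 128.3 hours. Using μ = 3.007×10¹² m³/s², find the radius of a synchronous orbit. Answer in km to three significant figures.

T = 128.3 hours = 4.619×10⁵ s.
A synchronous orbit has period T, so by Kepler's third law a = (μT²/4π²)^(1/3).
μT²/4π² = 3.007×10¹² × (4.619×10⁵)² / 39.48 = 1.625×10²² m³.
a = 2.533×10⁷ m = 25329 km.

r_sync ≈ 25300 km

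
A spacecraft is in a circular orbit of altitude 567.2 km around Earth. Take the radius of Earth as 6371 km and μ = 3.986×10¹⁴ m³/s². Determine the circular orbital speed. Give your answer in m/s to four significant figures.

v ≈ 7580 m/s

r = 6371 + 567.2 = 6938.2 km = 6.9382×10⁶ m.
For a circular orbit v = √(μ/r) = √(3.986×10¹⁴ / 6.938×10⁶) = √(5.745×10⁷) = 7580 m/s.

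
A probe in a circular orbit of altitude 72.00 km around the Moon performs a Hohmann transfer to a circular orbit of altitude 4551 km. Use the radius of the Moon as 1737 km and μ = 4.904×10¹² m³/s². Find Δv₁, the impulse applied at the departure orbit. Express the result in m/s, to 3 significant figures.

Δv ≈ 405 m/s

r₁ = 1737 + 72.00 = 1809.0 km = 1.8090×10⁶ m.
r₂ = 1737 + 4551 = 6288.0 km = 6.2880×10⁶ m.
Transfer ellipse a_t = (r₁ + r₂)/2 = 4.048×10⁶ m.
At r₁: circular v_c1 = √(μ/r₁) = 1646 m/s; transfer-perilune v_p = √[μ(2/r₁ − 1/a_t)] = 2052 m/s.
Δv₁ = v_p − v_c1 = 405.5 m/s.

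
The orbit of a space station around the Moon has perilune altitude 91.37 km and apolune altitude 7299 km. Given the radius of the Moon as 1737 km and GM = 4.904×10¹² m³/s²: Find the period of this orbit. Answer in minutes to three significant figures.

T ≈ 599 minutes

r_p = 1737 + 91.37 = 1828.4 km = 1.8284×10⁶ m.
r_a = 1737 + 7299 = 9036.0 km = 9.0360×10⁶ m.
Semi-major axis a = (r_p + r_a)/2 = (1828.4 + 9036.0)/2 = 5432.2 km = 5.432×10⁶ m.
By Kepler's third law T = 2π√(a³/μ) = 2π × 5.717×10³ = 3.592×10⁴ s.
= 598.7 minutes.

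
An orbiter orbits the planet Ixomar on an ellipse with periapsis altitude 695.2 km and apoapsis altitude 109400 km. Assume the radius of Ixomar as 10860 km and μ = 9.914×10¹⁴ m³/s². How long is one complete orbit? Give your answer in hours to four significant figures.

T ≈ 29.66 hours

r_p = 10860 + 695.2 = 11555 km = 1.1555×10⁷ m.
r_a = 10860 + 109400 = 120260 km = 1.2026×10⁸ m.
Semi-major axis a = (r_p + r_a)/2 = (11555 + 1.2026×10⁵)/2 = 65908 km = 6.591×10⁷ m.
By Kepler's third law T = 2π√(a³/μ) = 2π × 1.699×10⁴ = 1.068×10⁵ s.
= 29.66 hours.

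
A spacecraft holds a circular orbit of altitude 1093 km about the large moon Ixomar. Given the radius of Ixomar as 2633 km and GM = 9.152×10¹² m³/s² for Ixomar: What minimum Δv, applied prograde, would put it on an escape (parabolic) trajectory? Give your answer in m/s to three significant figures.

Δv ≈ 649 m/s

r = 2633 + 1093 = 3726.0 km = 3.7260×10⁶ m.
Circular speed v_c = √(μ/r) = 1567 m/s.
Escape speed v_esc = √(2μ/r) = √2 × v_c = 2216 m/s.
Δv = v_esc − v_c = 649.2 m/s.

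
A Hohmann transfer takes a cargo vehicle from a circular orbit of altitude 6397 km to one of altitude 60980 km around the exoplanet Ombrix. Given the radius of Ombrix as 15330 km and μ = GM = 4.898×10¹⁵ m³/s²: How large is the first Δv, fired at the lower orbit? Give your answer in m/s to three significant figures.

Δv ≈ 3720 m/s

r₁ = 15330 + 6397 = 21727 km = 2.1727×10⁷ m.
r₂ = 15330 + 60980 = 76310 km = 7.6310×10⁷ m.
Transfer ellipse a_t = (r₁ + r₂)/2 = 4.902×10⁷ m.
At r₁: circular v_c1 = √(μ/r₁) = 15010 m/s; transfer-periapsis v_p = √[μ(2/r₁ − 1/a_t)] = 18730 m/s.
Δv₁ = v_p − v_c1 = 3719 m/s.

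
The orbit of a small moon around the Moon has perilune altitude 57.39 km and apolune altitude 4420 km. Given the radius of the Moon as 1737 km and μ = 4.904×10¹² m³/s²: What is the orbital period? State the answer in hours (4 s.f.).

r_p = 1737 + 57.39 = 1794.4 km = 1.7944×10⁶ m.
r_a = 1737 + 4420 = 6157.0 km = 6.1570×10⁶ m.
Semi-major axis a = (r_p + r_a)/2 = (1794.4 + 6157.0)/2 = 3975.7 km = 3.976×10⁶ m.
By Kepler's third law T = 2π√(a³/μ) = 2π × 3.580×10³ = 2.249×10⁴ s.
= 6.248 hours.

T ≈ 6.248 hours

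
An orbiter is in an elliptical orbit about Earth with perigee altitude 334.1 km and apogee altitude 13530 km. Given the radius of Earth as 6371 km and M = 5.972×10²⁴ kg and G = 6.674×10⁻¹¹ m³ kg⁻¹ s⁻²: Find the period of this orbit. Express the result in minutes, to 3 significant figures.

μ = GM = 6.674×10⁻¹¹ × 5.972×10²⁴ = 3.986×10¹⁴ m³/s².
r_p = 6371 + 334.1 = 6705.1 km = 6.7051×10⁶ m.
r_a = 6371 + 13530 = 19901 km = 1.9901×10⁷ m.
Semi-major axis a = (r_p + r_a)/2 = (6705.1 + 19901)/2 = 13303 km = 1.330×10⁷ m.
By Kepler's third law T = 2π√(a³/μ) = 2π × 2.430×10³ = 1.527×10⁴ s.
= 254.5 minutes.

T ≈ 255 minutes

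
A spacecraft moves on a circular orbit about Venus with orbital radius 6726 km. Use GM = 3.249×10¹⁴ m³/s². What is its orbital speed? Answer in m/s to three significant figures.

r = 6726 km = 6.726×10⁶ m.
For a circular orbit v = √(μ/r) = √(3.249×10¹⁴ / 6.726×10⁶) = √(4.831×10⁷) = 6950 m/s.

v ≈ 6950 m/s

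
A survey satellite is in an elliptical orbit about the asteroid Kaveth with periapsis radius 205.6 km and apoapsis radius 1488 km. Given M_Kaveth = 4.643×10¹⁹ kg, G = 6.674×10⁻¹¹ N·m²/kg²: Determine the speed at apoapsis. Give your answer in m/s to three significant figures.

μ = GM = 6.674×10⁻¹¹ × 4.643×10¹⁹ = 3.099×10⁹ m³/s².
Semi-major axis a = (r_p + r_a)/2 = 846.80 km = 8.468×10⁵ m.
Vis-viva: v² = μ(2/r − 1/a) = 3.099×10⁹ × (1.344×10⁻⁶ − 1.181×10⁻⁶) = 5.056×10² m²/s².
v = 22.49 m/s.

v ≈ 22.5 m/s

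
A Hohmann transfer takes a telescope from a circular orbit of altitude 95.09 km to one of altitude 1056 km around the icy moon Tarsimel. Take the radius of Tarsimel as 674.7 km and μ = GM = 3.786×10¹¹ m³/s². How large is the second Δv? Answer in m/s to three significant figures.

r₁ = 674.7 + 95.09 = 769.79 km = 7.6979×10⁵ m.
r₂ = 674.7 + 1056 = 1730.7 km = 1.7307×10⁶ m.
Transfer ellipse a_t = (r₁ + r₂)/2 = 1.250×10⁶ m.
At r₁: circular v_c1 = √(μ/r₁) = 701.3 m/s; transfer-periapsis v_p = √[μ(2/r₁ − 1/a_t)] = 825.1 m/s.
At r₂: circular v_c2 = √(μ/r₂) = 467.7 m/s; transfer-apoapsis v_a = √[μ(2/r₂ − 1/a_t)] = 367.0 m/s.
Δv₂ = v_c2 − v_a = 100.7 m/s.

Δv ≈ 101 m/s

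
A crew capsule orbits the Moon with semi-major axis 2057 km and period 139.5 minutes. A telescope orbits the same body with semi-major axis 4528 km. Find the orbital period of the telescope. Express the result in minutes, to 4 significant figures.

Kepler's third law: T² ∝ a³, so T₂ = T₁ (a₂/a₁)^(3/2).
a₂/a₁ = 2.201, (a₂/a₁)^(3/2) = 3.266.
T₂ = 139.5 × 3.266 = 455.6 minutes.

T₂ ≈ 455.6 minutes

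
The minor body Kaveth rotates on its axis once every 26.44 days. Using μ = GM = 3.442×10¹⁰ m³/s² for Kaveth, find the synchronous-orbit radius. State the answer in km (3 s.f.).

r_sync ≈ 16600 km

T = 26.44 days = 2.284×10⁶ s.
A synchronous orbit has period T, so by Kepler's third law a = (μT²/4π²)^(1/3).
μT²/4π² = 3.442×10¹⁰ × (2.284×10⁶)² / 39.48 = 4.550×10²¹ m³.
a = 1.657×10⁷ m = 16570 km.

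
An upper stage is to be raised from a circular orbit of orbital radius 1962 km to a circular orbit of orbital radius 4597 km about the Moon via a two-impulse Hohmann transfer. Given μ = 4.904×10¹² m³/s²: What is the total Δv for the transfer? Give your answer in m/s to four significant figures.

Δv_total ≈ 524.8 m/s

r₁ = 1962 km = 1.962×10⁶ m.
r₂ = 4597 km = 4.597×10⁶ m.
Transfer ellipse a_t = (r₁ + r₂)/2 = 3.280×10⁶ m.
At r₁: circular v_c1 = √(μ/r₁) = 1581 m/s; transfer-perilune v_p = √[μ(2/r₁ − 1/a_t)] = 1872 m/s.
Δv₁ = v_p − v_c1 = 290.8 m/s.
At r₂: circular v_c2 = √(μ/r₂) = 1033 m/s; transfer-apolune v_a = √[μ(2/r₂ − 1/a_t)] = 798.9 m/s.
Δv₂ = v_c2 − v_a = 234.0 m/s.
Total Δv = Δv₁ + Δv₂ = 524.8 m/s.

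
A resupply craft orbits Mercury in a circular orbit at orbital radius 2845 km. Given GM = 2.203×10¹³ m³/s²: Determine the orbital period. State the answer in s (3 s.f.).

r = 2845 km = 2.845×10⁶ m.
Kepler's third law: T = 2π√(r³/μ) = 2π√((2.845×10⁶)³ / 2.203×10¹³).
r³/μ = 1.045×10⁶ s², so T = 2π × 1.022×10³ = 6.424×10³ s.

T ≈ 6420 s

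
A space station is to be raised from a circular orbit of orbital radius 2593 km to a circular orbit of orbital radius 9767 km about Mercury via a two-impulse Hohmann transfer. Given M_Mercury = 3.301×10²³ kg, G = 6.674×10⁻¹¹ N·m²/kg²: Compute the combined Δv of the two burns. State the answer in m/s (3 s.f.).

μ = GM = 6.674×10⁻¹¹ × 3.301×10²³ = 2.203×10¹³ m³/s².
r₁ = 2593 km = 2.593×10⁶ m.
r₂ = 9767 km = 9.767×10⁶ m.
Transfer ellipse a_t = (r₁ + r₂)/2 = 6.180×10⁶ m.
At r₁: circular v_c1 = √(μ/r₁) = 2915 m/s; transfer-periherm v_p = √[μ(2/r₁ − 1/a_t)] = 3664 m/s.
Δv₁ = v_p − v_c1 = 749.5 m/s.
At r₂: circular v_c2 = √(μ/r₂) = 1502 m/s; transfer-apoherm v_a = √[μ(2/r₂ − 1/a_t)] = 972.8 m/s.
Δv₂ = v_c2 − v_a = 529.0 m/s.
Total Δv = Δv₁ + Δv₂ = 1279 m/s.

Δv_total ≈ 1280 m/s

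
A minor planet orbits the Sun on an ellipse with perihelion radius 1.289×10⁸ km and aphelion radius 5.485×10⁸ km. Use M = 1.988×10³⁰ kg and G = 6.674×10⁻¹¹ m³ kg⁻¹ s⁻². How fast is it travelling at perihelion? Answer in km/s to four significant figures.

μ = GM = 6.674×10⁻¹¹ × 1.988×10³⁰ = 1.327×10²⁰ m³/s².
Semi-major axis a = (r_p + r_a)/2 = 3.3870×10⁸ km = 3.387×10¹¹ m.
Vis-viva: v² = μ(2/r − 1/a) = 1.327×10²⁰ × (1.552×10⁻¹¹ − 2.952×10⁻¹²) = 1.667×10⁹ m²/s².
v = 40830 m/s = 40.83 km/s.

v ≈ 40.83 km/s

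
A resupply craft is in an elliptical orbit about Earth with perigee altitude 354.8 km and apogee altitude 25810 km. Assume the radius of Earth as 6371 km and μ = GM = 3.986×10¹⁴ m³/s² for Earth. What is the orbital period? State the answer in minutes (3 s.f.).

r_p = 6371 + 354.8 = 6725.8 km = 6.7258×10⁶ m.
r_a = 6371 + 25810 = 32181 km = 3.2181×10⁷ m.
Semi-major axis a = (r_p + r_a)/2 = (6725.8 + 32181)/2 = 19453 km = 1.945×10⁷ m.
By Kepler's third law T = 2π√(a³/μ) = 2π × 4.298×10³ = 2.700×10⁴ s.
= 450.0 minutes.

T ≈ 450 minutes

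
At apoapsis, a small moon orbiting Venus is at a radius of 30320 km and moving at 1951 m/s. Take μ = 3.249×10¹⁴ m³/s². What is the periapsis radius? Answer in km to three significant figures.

r_a = 3.032×10⁷ m.
Specific energy ε = v²/2 − μ/r = -8.812×10⁶ J/kg, so a = −μ/(2ε) = 1.843×10⁷ m.
The apsides satisfy r_p + r_a = 2a, so the periapsis radius is 2a − r_a = 6.548×10⁶ m = 6548.1 km.

periapsis radius ≈ 6550 km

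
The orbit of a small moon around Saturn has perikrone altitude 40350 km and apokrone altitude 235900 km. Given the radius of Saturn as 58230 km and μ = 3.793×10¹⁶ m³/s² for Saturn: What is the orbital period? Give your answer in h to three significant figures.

T ≈ 24.7 h

r_p = 58230 + 40350 = 98580 km = 9.8580×10⁷ m.
r_a = 58230 + 235900 = 294130 km = 2.9413×10⁸ m.
Semi-major axis a = (r_p + r_a)/2 = (98580 + 2.9413×10⁵)/2 = 1.9636×10⁵ km = 1.964×10⁸ m.
By Kepler's third law T = 2π√(a³/μ) = 2π × 1.413×10⁴ = 8.877×10⁴ s.
= 24.66 h.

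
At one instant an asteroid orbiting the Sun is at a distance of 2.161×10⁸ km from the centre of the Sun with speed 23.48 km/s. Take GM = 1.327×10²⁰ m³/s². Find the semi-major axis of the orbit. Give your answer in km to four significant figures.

r = 2.161×10¹¹ m.
Vis-viva rearranged: 1/a = 2/r − v²/μ = 9.255×10⁻¹² − 4.155×10⁻¹² = 5.100×10⁻¹² m⁻¹.
a = 1.961×10¹¹ m = 1.9606×10⁸ km.

a ≈ 1.961×10⁸ km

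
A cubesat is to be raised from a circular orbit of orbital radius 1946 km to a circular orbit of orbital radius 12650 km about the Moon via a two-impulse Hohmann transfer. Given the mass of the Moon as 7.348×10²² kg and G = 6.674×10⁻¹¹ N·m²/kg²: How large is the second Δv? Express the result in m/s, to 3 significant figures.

Δv ≈ 301 m/s

μ = GM = 6.674×10⁻¹¹ × 7.348×10²² = 4.904×10¹² m³/s².
r₁ = 1946 km = 1.946×10⁶ m.
r₂ = 12650 km = 1.265×10⁷ m.
Transfer ellipse a_t = (r₁ + r₂)/2 = 7.298×10⁶ m.
At r₁: circular v_c1 = √(μ/r₁) = 1587 m/s; transfer-perilune v_p = √[μ(2/r₁ − 1/a_t)] = 2090 m/s.
At r₂: circular v_c2 = √(μ/r₂) = 622.6 m/s; transfer-apolune v_a = √[μ(2/r₂ − 1/a_t)] = 321.5 m/s.
Δv₂ = v_c2 − v_a = 301.1 m/s.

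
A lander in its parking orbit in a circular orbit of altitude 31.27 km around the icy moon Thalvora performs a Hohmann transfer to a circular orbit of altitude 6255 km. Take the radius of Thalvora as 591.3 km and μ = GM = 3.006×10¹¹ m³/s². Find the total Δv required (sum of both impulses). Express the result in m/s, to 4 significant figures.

r₁ = 591.3 + 31.27 = 622.57 km = 6.2257×10⁵ m.
r₂ = 591.3 + 6255 = 6846.3 km = 6.8463×10⁶ m.
Transfer ellipse a_t = (r₁ + r₂)/2 = 3.734×10⁶ m.
At r₁: circular v_c1 = √(μ/r₁) = 694.9 m/s; transfer-periapsis v_p = √[μ(2/r₁ − 1/a_t)] = 940.8 m/s.
Δv₁ = v_p − v_c1 = 246.0 m/s.
At r₂: circular v_c2 = √(μ/r₂) = 209.5 m/s; transfer-apoapsis v_a = √[μ(2/r₂ − 1/a_t)] = 85.56 m/s.
Δv₂ = v_c2 − v_a = 124.0 m/s.
Total Δv = Δv₁ + Δv₂ = 370.0 m/s.

Δv_total ≈ 370.0 m/s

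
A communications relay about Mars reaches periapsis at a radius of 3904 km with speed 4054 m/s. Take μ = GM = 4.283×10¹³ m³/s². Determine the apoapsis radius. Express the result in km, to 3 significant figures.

apoapsis radius ≈ 11700 km

r_p = 3.904×10⁶ m.
Specific energy ε = v²/2 − μ/r = -2.753×10⁶ J/kg, so a = −μ/(2ε) = 7.778×10⁶ m.
The apsides satisfy r_p + r_a = 2a, so the apoapsis radius is 2a − r_p = 1.165×10⁷ m = 11652 km.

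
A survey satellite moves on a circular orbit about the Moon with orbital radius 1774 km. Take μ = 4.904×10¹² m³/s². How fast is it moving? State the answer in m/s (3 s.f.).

v ≈ 1660 m/s

r = 1774 km = 1.774×10⁶ m.
For a circular orbit v = √(μ/r) = √(4.904×10¹² / 1.774×10⁶) = √(2.764×10⁶) = 1663 m/s.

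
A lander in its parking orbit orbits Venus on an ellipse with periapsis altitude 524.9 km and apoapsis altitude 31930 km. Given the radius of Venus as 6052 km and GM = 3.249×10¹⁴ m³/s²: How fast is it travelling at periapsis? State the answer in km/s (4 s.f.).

v ≈ 9.177 km/s

r_p = 6052 + 524.9 = 6576.9 km = 6.5769×10⁶ m.
r_a = 6052 + 31930 = 37982 km = 3.7982×10⁷ m.
Semi-major axis a = (r_p + r_a)/2 = 22279 km = 2.228×10⁷ m.
Vis-viva: v² = μ(2/r − 1/a) = 3.249×10¹⁴ × (3.041×10⁻⁷ − 4.488×10⁻⁸) = 8.422×10⁷ m²/s².
v = 9177 m/s = 9.177 km/s.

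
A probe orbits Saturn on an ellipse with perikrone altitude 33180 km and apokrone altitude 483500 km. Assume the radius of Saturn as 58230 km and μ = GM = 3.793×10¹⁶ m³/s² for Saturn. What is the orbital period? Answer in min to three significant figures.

T ≈ 3030 min

r_p = 58230 + 33180 = 91410 km = 9.1410×10⁷ m.
r_a = 58230 + 483500 = 541730 km = 5.4173×10⁸ m.
Semi-major axis a = (r_p + r_a)/2 = (91410 + 5.4173×10⁵)/2 = 3.1657×10⁵ km = 3.166×10⁸ m.
By Kepler's third law T = 2π√(a³/μ) = 2π × 2.892×10⁴ = 1.817×10⁵ s.
= 3029 min.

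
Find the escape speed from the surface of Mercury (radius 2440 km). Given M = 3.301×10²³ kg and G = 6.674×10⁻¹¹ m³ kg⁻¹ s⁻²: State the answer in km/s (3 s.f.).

v_esc ≈ 4.25 km/s

μ = GM = 6.674×10⁻¹¹ × 3.301×10²³ = 2.203×10¹³ m³/s².
r = R = 2.440×10⁶ m.
Escape speed v_esc = √(2μ/r) = √(2 × 2.203×10¹³ / 2.440×10⁶) = √(1.806×10⁷) = 4249 m/s.
= 4.249 km/s.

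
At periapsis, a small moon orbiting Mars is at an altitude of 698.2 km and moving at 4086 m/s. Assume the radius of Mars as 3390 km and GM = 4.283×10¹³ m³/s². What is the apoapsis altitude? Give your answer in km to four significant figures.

r_p = 3390 + 698.2 = 4088.2 km = 4.088×10⁶ m.
Specific energy ε = v²/2 − μ/r = -2.129×10⁶ J/kg, so a = −μ/(2ε) = 1.006×10⁷ m.
The apsides satisfy r_p + r_a = 2a, so the apoapsis radius is 2a − r_p = 1.603×10⁷ m = 16031 km.
Apoapsis altitude = 16031 − 3390 = 12641 km.

apoapsis altitude ≈ 12640 km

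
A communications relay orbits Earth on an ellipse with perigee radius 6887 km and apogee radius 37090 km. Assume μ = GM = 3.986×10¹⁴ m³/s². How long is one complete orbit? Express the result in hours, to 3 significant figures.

T ≈ 9.01 hours

Semi-major axis a = (r_p + r_a)/2 = (6887.0 + 37090)/2 = 21988 km = 2.199×10⁷ m.
By Kepler's third law T = 2π√(a³/μ) = 2π × 5.164×10³ = 3.245×10⁴ s.
= 9.014 hours.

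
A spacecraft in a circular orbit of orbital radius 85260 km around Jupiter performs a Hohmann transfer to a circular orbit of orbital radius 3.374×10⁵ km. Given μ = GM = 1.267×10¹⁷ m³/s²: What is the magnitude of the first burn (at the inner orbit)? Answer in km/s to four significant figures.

Δv ≈ 10.16 km/s

r₁ = 85260 km = 8.526×10⁷ m.
r₂ = 3.374×10⁵ km = 3.374×10⁸ m.
Transfer ellipse a_t = (r₁ + r₂)/2 = 2.113×10⁸ m.
At r₁: circular v_c1 = √(μ/r₁) = 38550 m/s; transfer-perijove v_p = √[μ(2/r₁ − 1/a_t)] = 48710 m/s.
Δv₁ = v_p − v_c1 = 10160 m/s.
= 10.16 km/s.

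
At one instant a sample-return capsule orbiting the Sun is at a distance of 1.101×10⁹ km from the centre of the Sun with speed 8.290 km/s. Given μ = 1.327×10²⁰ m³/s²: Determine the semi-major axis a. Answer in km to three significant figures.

a ≈ 7.70×10⁸ km

r = 1.101×10¹² m.
Vis-viva rearranged: 1/a = 2/r − v²/μ = 1.817×10⁻¹² − 5.179×10⁻¹³ = 1.299×10⁻¹² m⁻¹.
a = 7.700×10¹¹ m = 7.7004×10⁸ km.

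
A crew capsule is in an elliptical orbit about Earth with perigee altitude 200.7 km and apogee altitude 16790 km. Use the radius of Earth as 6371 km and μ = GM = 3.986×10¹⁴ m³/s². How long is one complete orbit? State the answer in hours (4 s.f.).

T ≈ 5.011 hours

r_p = 6371 + 200.7 = 6571.7 km = 6.5717×10⁶ m.
r_a = 6371 + 16790 = 23161 km = 2.3161×10⁷ m.
Semi-major axis a = (r_p + r_a)/2 = (6571.7 + 23161)/2 = 14866 km = 1.487×10⁷ m.
By Kepler's third law T = 2π√(a³/μ) = 2π × 2.871×10³ = 1.804×10⁴ s.
= 5.011 hours.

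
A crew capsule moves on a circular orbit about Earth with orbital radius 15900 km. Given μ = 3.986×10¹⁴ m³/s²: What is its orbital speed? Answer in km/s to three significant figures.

r = 15900 km = 1.590×10⁷ m.
For a circular orbit v = √(μ/r) = √(3.986×10¹⁴ / 1.590×10⁷) = √(2.507×10⁷) = 5007 m/s.
That is 5.007 km/s.

v ≈ 5.01 km/s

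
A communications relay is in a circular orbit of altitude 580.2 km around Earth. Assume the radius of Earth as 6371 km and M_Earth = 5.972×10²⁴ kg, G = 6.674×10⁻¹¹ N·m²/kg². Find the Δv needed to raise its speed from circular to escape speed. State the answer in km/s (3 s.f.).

Δv ≈ 3.14 km/s

μ = GM = 6.674×10⁻¹¹ × 5.972×10²⁴ = 3.986×10¹⁴ m³/s².
r = 6371 + 580.2 = 6951.2 km = 6.9512×10⁶ m.
Circular speed v_c = √(μ/r) = 7572 m/s.
Escape speed v_esc = √(2μ/r) = √2 × v_c = 10710 m/s.
Δv = v_esc − v_c = 3137 m/s = 3.137 km/s.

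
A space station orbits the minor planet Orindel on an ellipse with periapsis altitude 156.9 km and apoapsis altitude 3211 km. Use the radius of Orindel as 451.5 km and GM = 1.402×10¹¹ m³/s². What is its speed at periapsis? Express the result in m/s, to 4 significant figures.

v ≈ 628.7 m/s

r_p = 451.5 + 156.9 = 608.40 km = 6.0840×10⁵ m.
r_a = 451.5 + 3211 = 3662.5 km = 3.6625×10⁶ m.
Semi-major axis a = (r_p + r_a)/2 = 2135.4 km = 2.135×10⁶ m.
Vis-viva: v² = μ(2/r − 1/a) = 1.402×10¹¹ × (3.287×10⁻⁶ − 4.683×10⁻⁷) = 3.952×10⁵ m²/s².
v = 628.7 m/s.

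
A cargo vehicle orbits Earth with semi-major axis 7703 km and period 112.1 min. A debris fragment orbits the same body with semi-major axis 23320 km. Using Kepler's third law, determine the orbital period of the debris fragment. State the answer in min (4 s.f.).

Kepler's third law: T² ∝ a³, so T₂ = T₁ (a₂/a₁)^(3/2).
a₂/a₁ = 3.027, (a₂/a₁)^(3/2) = 5.267.
T₂ = 112.1 × 5.267 = 590.5 min.

T₂ ≈ 590.5 min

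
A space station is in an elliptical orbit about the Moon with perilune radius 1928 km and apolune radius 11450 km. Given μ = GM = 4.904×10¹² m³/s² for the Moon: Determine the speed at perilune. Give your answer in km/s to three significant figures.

v ≈ 2.09 km/s

Semi-major axis a = (r_p + r_a)/2 = 6689.0 km = 6.689×10⁶ m.
Vis-viva: v² = μ(2/r − 1/a) = 4.904×10¹² × (1.037×10⁻⁶ − 1.495×10⁻⁷) = 4.354×10⁶ m²/s².
v = 2087 m/s = 2.087 km/s.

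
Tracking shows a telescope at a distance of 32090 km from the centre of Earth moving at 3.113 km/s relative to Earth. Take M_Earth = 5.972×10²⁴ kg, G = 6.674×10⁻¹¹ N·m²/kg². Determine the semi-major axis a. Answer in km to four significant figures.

μ = GM = 6.674×10⁻¹¹ × 5.972×10²⁴ = 3.986×10¹⁴ m³/s².
r = 3.209×10⁷ m.
Vis-viva rearranged: 1/a = 2/r − v²/μ = 6.232×10⁻⁸ − 2.431×10⁻⁸ = 3.801×10⁻⁸ m⁻¹.
a = 2.631×10⁷ m = 26308 km.

a ≈ 26310 km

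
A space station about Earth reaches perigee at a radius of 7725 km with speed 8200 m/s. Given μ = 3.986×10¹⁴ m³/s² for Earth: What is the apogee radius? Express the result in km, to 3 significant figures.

apogee radius ≈ 14400 km

r_p = 7.725×10⁶ m.
Specific energy ε = v²/2 − μ/r = -1.798×10⁷ J/kg, so a = −μ/(2ε) = 1.109×10⁷ m.
The apsides satisfy r_p + r_a = 2a, so the apogee radius is 2a − r_p = 1.445×10⁷ m = 14446 km.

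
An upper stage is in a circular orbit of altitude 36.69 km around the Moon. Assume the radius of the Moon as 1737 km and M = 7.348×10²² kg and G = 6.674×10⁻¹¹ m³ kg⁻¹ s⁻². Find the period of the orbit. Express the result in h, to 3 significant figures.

T ≈ 1.86 h

μ = GM = 6.674×10⁻¹¹ × 7.348×10²² = 4.904×10¹² m³/s².
r = 1737 + 36.69 = 1773.7 km = 1.7737×10⁶ m.
Kepler's third law: T = 2π√(r³/μ) = 2π√((1.774×10⁶)³ / 4.904×10¹²).
r³/μ = 1.138×10⁶ s², so T = 2π × 1.067×10³ = 6.702×10³ s.
Converting: 6.702×10³ s ÷ 3600 = 1.862 h.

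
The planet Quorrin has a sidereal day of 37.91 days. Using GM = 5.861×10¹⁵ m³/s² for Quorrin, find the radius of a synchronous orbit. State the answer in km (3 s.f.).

T = 37.91 days = 3.275×10⁶ s.
A synchronous orbit has period T, so by Kepler's third law a = (μT²/4π²)^(1/3).
μT²/4π² = 5.861×10¹⁵ × (3.275×10⁶)² / 39.48 = 1.593×10²⁷ m³.
a = 1.168×10⁹ m = 1.1678×10⁶ km.

r_sync ≈ 1.17×10⁶ km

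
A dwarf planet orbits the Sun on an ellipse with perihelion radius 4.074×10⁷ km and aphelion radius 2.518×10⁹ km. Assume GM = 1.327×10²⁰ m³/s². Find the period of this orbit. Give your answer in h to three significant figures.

T ≈ 219000 h

Semi-major axis a = (r_p + r_a)/2 = (4.0740×10⁷ + 2.5180×10⁹)/2 = 1.2794×10⁹ km = 1.279×10¹² m.
By Kepler's third law T = 2π√(a³/μ) = 2π × 1.256×10⁸ = 7.893×10⁸ s.
= 2.192×10⁵ h.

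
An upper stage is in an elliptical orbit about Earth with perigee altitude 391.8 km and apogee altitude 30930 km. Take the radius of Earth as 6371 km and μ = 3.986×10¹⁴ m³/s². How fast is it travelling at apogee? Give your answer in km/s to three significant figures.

r_p = 6371 + 391.8 = 6762.8 km = 6.7628×10⁶ m.
r_a = 6371 + 30930 = 37301 km = 3.7301×10⁷ m.
Semi-major axis a = (r_p + r_a)/2 = 22032 km = 2.203×10⁷ m.
Vis-viva: v² = μ(2/r − 1/a) = 3.986×10¹⁴ × (5.362×10⁻⁸ − 4.539×10⁻⁸) = 3.280×10⁶ m²/s².
v = 1811 m/s = 1.811 km/s.

v ≈ 1.81 km/s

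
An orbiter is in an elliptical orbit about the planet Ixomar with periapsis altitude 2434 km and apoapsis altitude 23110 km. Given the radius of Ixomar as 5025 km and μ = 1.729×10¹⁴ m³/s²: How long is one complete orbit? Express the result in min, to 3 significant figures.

T ≈ 598 min

r_p = 5025 + 2434 = 7459.0 km = 7.4590×10⁶ m.
r_a = 5025 + 23110 = 28135 km = 2.8135×10⁷ m.
Semi-major axis a = (r_p + r_a)/2 = (7459.0 + 28135)/2 = 17797 km = 1.780×10⁷ m.
By Kepler's third law T = 2π√(a³/μ) = 2π × 5.710×10³ = 3.588×10⁴ s.
= 597.9 min.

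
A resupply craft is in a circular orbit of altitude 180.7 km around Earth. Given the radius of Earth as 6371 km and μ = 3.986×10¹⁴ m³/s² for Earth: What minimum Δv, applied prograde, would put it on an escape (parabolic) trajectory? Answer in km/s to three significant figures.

Δv ≈ 3.23 km/s

r = 6371 + 180.7 = 6551.7 km = 6.5517×10⁶ m.
Circular speed v_c = √(μ/r) = 7800 m/s.
Escape speed v_esc = √(2μ/r) = √2 × v_c = 11030 m/s.
Δv = v_esc − v_c = 3231 m/s = 3.231 km/s.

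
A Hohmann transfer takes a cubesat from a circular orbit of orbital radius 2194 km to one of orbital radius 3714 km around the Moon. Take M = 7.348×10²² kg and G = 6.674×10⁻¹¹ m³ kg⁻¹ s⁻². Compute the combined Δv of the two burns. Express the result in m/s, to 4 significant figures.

μ = GM = 6.674×10⁻¹¹ × 7.348×10²² = 4.904×10¹² m³/s².
r₁ = 2194 km = 2.194×10⁶ m.
r₂ = 3714 km = 3.714×10⁶ m.
Transfer ellipse a_t = (r₁ + r₂)/2 = 2.954×10⁶ m.
At r₁: circular v_c1 = √(μ/r₁) = 1495 m/s; transfer-perilune v_p = √[μ(2/r₁ − 1/a_t)] = 1676 m/s.
Δv₁ = v_p − v_c1 = 181.3 m/s.
At r₂: circular v_c2 = √(μ/r₂) = 1149 m/s; transfer-apolune v_a = √[μ(2/r₂ − 1/a_t)] = 990.3 m/s.
Δv₂ = v_c2 − v_a = 158.8 m/s.
Total Δv = Δv₁ + Δv₂ = 340.1 m/s.

Δv_total ≈ 340.1 m/s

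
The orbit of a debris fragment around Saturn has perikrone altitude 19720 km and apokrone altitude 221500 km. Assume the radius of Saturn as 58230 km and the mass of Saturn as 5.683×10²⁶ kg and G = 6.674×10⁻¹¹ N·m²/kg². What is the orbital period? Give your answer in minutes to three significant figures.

μ = GM = 6.674×10⁻¹¹ × 5.683×10²⁶ = 3.793×10¹⁶ m³/s².
r_p = 58230 + 19720 = 77950 km = 7.7950×10⁷ m.
r_a = 58230 + 221500 = 279730 km = 2.7973×10⁸ m.
Semi-major axis a = (r_p + r_a)/2 = (77950 + 2.7973×10⁵)/2 = 1.7884×10⁵ km = 1.788×10⁸ m.
By Kepler's third law T = 2π√(a³/μ) = 2π × 1.228×10⁴ = 7.716×10⁴ s.
= 1286 minutes.

T ≈ 1290 minutes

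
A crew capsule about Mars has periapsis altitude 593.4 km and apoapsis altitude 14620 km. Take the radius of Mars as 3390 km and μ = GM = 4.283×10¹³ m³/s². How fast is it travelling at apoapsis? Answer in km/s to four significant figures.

v ≈ 0.9281 km/s

r_p = 3390 + 593.4 = 3983.4 km = 3.9834×10⁶ m.
r_a = 3390 + 14620 = 18010 km = 1.8010×10⁷ m.
Semi-major axis a = (r_p + r_a)/2 = 10997 km = 1.100×10⁷ m.
Vis-viva: v² = μ(2/r − 1/a) = 4.283×10¹³ × (1.110×10⁻⁷ − 9.094×10⁻⁸) = 8.614×10⁵ m²/s².
v = 928.1 m/s = 0.9281 km/s.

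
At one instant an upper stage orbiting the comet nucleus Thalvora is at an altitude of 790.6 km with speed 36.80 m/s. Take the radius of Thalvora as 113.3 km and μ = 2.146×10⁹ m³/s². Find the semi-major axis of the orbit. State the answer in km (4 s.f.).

r = 113.3 + 790.6 = 903.90 km = 9.039×10⁵ m.
Specific orbital energy ε = v²/2 − μ/r = (36.80)²/2 − 2.146×10⁹/9.039×10⁵ = -1.697×10³ J/kg.
Since ε = −μ/(2a), a = −μ/(2ε) = 6.323×10⁵ m = 632.28 km.

a ≈ 632.3 km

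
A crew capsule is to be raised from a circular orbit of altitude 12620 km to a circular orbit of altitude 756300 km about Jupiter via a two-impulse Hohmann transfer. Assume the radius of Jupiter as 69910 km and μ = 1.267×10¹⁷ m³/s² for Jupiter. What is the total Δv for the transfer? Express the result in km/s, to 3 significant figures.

Δv_total ≈ 20.8 km/s

r₁ = 69910 + 12620 = 82530 km = 8.2530×10⁷ m.
r₂ = 69910 + 756300 = 826210 km = 8.2621×10⁸ m.
Transfer ellipse a_t = (r₁ + r₂)/2 = 4.544×10⁸ m.
At r₁: circular v_c1 = √(μ/r₁) = 39180 m/s; transfer-perijove v_p = √[μ(2/r₁ − 1/a_t)] = 52840 m/s.
Δv₁ = v_p − v_c1 = 13650 m/s.
At r₂: circular v_c2 = √(μ/r₂) = 12380 m/s; transfer-apojove v_a = √[μ(2/r₂ − 1/a_t)] = 5278 m/s.
Δv₂ = v_c2 − v_a = 7106 m/s.
Total Δv = Δv₁ + Δv₂ = 20760 m/s = 20.76 km/s.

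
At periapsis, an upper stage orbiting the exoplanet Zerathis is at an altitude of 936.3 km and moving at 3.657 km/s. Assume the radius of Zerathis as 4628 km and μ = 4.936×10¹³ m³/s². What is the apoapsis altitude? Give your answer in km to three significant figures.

r_p = 4628 + 936.3 = 5564.3 km = 5.564×10⁶ m.
Specific energy ε = v²/2 − μ/r = -2.184×10⁶ J/kg, so a = −μ/(2ε) = 1.130×10⁷ m.
The apsides satisfy r_p + r_a = 2a, so the apoapsis radius is 2a − r_p = 1.704×10⁷ m = 17036 km.
Apoapsis altitude = 17036 − 4628 = 12408 km.

apoapsis altitude ≈ 12400 km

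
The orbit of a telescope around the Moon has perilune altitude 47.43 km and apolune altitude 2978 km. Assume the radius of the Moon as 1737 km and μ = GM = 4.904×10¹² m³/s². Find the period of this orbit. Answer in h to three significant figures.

r_p = 1737 + 47.43 = 1784.4 km = 1.7844×10⁶ m.
r_a = 1737 + 2978 = 4715.0 km = 4.7150×10⁶ m.
Semi-major axis a = (r_p + r_a)/2 = (1784.4 + 4715.0)/2 = 3249.7 km = 3.250×10⁶ m.
By Kepler's third law T = 2π√(a³/μ) = 2π × 2.645×10³ = 1.662×10⁴ s.
= 4.617 h.

T ≈ 4.62 h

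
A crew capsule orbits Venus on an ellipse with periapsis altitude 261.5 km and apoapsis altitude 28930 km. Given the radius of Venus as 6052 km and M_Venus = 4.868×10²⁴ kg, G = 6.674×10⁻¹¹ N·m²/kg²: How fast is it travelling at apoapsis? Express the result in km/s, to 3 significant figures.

v ≈ 1.69 km/s

μ = GM = 6.674×10⁻¹¹ × 4.868×10²⁴ = 3.249×10¹⁴ m³/s².
r_p = 6052 + 261.5 = 6313.5 km = 6.3135×10⁶ m.
r_a = 6052 + 28930 = 34982 km = 3.4982×10⁷ m.
Semi-major axis a = (r_p + r_a)/2 = 20648 km = 2.065×10⁷ m.
Vis-viva: v² = μ(2/r − 1/a) = 3.249×10¹⁴ × (5.717×10⁻⁸ − 4.843×10⁻⁸) = 2.840×10⁶ m²/s².
v = 1685 m/s = 1.685 km/s.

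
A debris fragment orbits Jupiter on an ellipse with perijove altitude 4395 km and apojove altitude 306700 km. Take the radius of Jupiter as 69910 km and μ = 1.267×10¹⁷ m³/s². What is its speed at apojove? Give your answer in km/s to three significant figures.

v ≈ 10.5 km/s

r_p = 69910 + 4395 = 74305 km = 7.4305×10⁷ m.
r_a = 69910 + 306700 = 376610 km = 3.7661×10⁸ m.
Semi-major axis a = (r_p + r_a)/2 = 2.2546×10⁵ km = 2.255×10⁸ m.
Vis-viva: v² = μ(2/r − 1/a) = 1.267×10¹⁷ × (5.311×10⁻⁹ − 4.435×10⁻⁹) = 1.109×10⁸ m²/s².
v = 10530 m/s = 10.53 km/s.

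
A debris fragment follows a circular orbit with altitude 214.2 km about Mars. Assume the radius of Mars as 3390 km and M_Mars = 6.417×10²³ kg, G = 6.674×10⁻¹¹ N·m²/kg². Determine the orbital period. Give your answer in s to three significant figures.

T ≈ 6570 s

μ = GM = 6.674×10⁻¹¹ × 6.417×10²³ = 4.283×10¹³ m³/s².
r = 3390 + 214.2 = 3604.2 km = 3.6042×10⁶ m.
Kepler's third law: T = 2π√(r³/μ) = 2π√((3.604×10⁶)³ / 4.283×10¹³).
r³/μ = 1.093×10⁶ s², so T = 2π × 1.046×10³ = 6.570×10³ s.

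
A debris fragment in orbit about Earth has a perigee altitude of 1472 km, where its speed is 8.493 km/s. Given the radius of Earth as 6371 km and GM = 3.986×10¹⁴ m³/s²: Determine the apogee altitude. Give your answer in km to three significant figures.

apogee altitude ≈ 12800 km

r_p = 6371 + 1472 = 7843.0 km = 7.843×10⁶ m.
Specific energy ε = v²/2 − μ/r = -1.476×10⁷ J/kg, so a = −μ/(2ε) = 1.351×10⁷ m.
The apsides satisfy r_p + r_a = 2a, so the apogee radius is 2a − r_p = 1.917×10⁷ m = 19168 km.
Apogee altitude = 19168 − 6371 = 12797 km.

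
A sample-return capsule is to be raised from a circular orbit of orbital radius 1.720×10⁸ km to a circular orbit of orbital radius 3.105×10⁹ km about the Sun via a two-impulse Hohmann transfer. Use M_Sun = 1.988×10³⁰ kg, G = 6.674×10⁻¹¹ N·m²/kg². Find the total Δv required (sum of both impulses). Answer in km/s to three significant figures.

μ = GM = 6.674×10⁻¹¹ × 1.988×10³⁰ = 1.327×10²⁰ m³/s².
r₁ = 1.720×10⁸ km = 1.720×10¹¹ m.
r₂ = 3.105×10⁹ km = 3.105×10¹² m.
Transfer ellipse a_t = (r₁ + r₂)/2 = 1.638×10¹² m.
At r₁: circular v_c1 = √(μ/r₁) = 27770 m/s; transfer-perihelion v_p = √[μ(2/r₁ − 1/a_t)] = 38230 m/s.
Δv₁ = v_p − v_c1 = 10460 m/s.
At r₂: circular v_c2 = √(μ/r₂) = 6537 m/s; transfer-aphelion v_a = √[μ(2/r₂ − 1/a_t)] = 2118 m/s.
Δv₂ = v_c2 − v_a = 4419 m/s.
Total Δv = Δv₁ + Δv₂ = 14880 m/s = 14.88 km/s.

Δv_total ≈ 14.9 km/s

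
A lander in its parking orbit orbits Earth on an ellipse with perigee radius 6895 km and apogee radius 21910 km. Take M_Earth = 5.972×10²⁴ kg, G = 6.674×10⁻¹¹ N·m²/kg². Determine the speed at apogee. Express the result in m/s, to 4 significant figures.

v ≈ 2951 m/s

μ = GM = 6.674×10⁻¹¹ × 5.972×10²⁴ = 3.986×10¹⁴ m³/s².
Semi-major axis a = (r_p + r_a)/2 = 14402 km = 1.440×10⁷ m.
Vis-viva: v² = μ(2/r − 1/a) = 3.986×10¹⁴ × (9.128×10⁻⁸ − 6.943×10⁻⁸) = 8.709×10⁶ m²/s².
v = 2951 m/s.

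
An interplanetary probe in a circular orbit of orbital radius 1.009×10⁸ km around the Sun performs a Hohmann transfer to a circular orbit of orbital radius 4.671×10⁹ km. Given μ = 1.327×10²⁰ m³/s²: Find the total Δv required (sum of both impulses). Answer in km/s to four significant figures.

r₁ = 1.009×10⁸ km = 1.009×10¹¹ m.
r₂ = 4.671×10⁹ km = 4.671×10¹² m.
Transfer ellipse a_t = (r₁ + r₂)/2 = 2.386×10¹² m.
At r₁: circular v_c1 = √(μ/r₁) = 36270 m/s; transfer-perihelion v_p = √[μ(2/r₁ − 1/a_t)] = 50740 m/s.
Δv₁ = v_p − v_c1 = 14480 m/s.
At r₂: circular v_c2 = √(μ/r₂) = 5330 m/s; transfer-aphelion v_a = √[μ(2/r₂ − 1/a_t)] = 1096 m/s.
Δv₂ = v_c2 − v_a = 4234 m/s.
Total Δv = Δv₁ + Δv₂ = 18710 m/s = 18.71 km/s.

Δv_total ≈ 18.71 km/s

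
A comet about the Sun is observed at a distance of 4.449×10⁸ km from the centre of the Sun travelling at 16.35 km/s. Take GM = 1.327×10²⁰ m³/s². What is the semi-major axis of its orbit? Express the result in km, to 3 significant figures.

r = 4.449×10¹¹ m.
Specific orbital energy ε = v²/2 − μ/r = (16350)²/2 − 1.327×10²⁰/4.449×10¹¹ = -1.646×10⁸ J/kg.
Since ε = −μ/(2a), a = −μ/(2ε) = 4.031×10¹¹ m = 4.0308×10⁸ km.

a ≈ 4.03×10⁸ km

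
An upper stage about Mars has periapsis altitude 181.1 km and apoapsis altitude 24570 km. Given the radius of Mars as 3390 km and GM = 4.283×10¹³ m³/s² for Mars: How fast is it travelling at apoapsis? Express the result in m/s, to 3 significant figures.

r_p = 3390 + 181.1 = 3571.1 km = 3.5711×10⁶ m.
r_a = 3390 + 24570 = 27960 km = 2.7960×10⁷ m.
Semi-major axis a = (r_p + r_a)/2 = 15766 km = 1.577×10⁷ m.
Vis-viva: v² = μ(2/r − 1/a) = 4.283×10¹³ × (7.153×10⁻⁸ − 6.343×10⁻⁸) = 3.470×10⁵ m²/s².
v = 589.0 m/s.

v ≈ 589 m/s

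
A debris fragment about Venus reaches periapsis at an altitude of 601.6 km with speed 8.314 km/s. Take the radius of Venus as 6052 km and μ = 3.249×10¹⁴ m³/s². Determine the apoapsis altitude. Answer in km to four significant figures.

r_p = 6052 + 601.6 = 6653.6 km = 6.654×10⁶ m.
Specific energy ε = v²/2 − μ/r = -1.427×10⁷ J/kg, so a = −μ/(2ε) = 1.138×10⁷ m.
The apsides satisfy r_p + r_a = 2a, so the apoapsis radius is 2a − r_p = 1.612×10⁷ m = 16115 km.
Apoapsis altitude = 16115 − 6052 = 10063 km.

apoapsis altitude ≈ 10060 km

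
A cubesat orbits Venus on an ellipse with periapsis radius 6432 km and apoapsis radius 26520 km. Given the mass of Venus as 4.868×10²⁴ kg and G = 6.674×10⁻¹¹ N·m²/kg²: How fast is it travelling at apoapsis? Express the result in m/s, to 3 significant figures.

v ≈ 2190 m/s

μ = GM = 6.674×10⁻¹¹ × 4.868×10²⁴ = 3.249×10¹⁴ m³/s².
Semi-major axis a = (r_p + r_a)/2 = 16476 km = 1.648×10⁷ m.
Vis-viva: v² = μ(2/r − 1/a) = 3.249×10¹⁴ × (7.541×10⁻⁸ − 6.069×10⁻⁸) = 4.783×10⁶ m²/s².
v = 2187 m/s.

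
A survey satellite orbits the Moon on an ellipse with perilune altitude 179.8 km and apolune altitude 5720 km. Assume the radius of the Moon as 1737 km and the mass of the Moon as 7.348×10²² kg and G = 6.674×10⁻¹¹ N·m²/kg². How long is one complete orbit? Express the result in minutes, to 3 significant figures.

μ = GM = 6.674×10⁻¹¹ × 7.348×10²² = 4.904×10¹² m³/s².
r_p = 1737 + 179.8 = 1916.8 km = 1.9168×10⁶ m.
r_a = 1737 + 5720 = 7457.0 km = 7.4570×10⁶ m.
Semi-major axis a = (r_p + r_a)/2 = (1916.8 + 7457.0)/2 = 4686.9 km = 4.687×10⁶ m.
By Kepler's third law T = 2π√(a³/μ) = 2π × 4.582×10³ = 2.879×10⁴ s.
= 479.8 minutes.

T ≈ 480 minutes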